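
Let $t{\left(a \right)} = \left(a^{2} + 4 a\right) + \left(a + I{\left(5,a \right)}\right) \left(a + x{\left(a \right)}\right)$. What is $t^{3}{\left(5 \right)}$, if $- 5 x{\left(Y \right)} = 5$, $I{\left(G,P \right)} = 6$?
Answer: $704969$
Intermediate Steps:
$x{\left(Y \right)} = -1$ ($x{\left(Y \right)} = \left(- \frac{1}{5}\right) 5 = -1$)
$t{\left(a \right)} = a^{2} + 4 a + \left(-1 + a\right) \left(6 + a\right)$ ($t{\left(a \right)} = \left(a^{2} + 4 a\right) + \left(a + 6\right) \left(a - 1\right) = \left(a^{2} + 4 a\right) + \left(6 + a\right) \left(-1 + a\right) = \left(a^{2} + 4 a\right) + \left(-1 + a\right) \left(6 + a\right) = a^{2} + 4 a + \left(-1 + a\right) \left(6 + a\right)$)
$t^{3}{\left(5 \right)} = \left(-6 + 2 \cdot 5^{2} + 9 \cdot 5\right)^{3} = \left(-6 + 2 \cdot 25 + 45\right)^{3} = \left(-6 + 50 + 45\right)^{3} = 89^{3} = 704969$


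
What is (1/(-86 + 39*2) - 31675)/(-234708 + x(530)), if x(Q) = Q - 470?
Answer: 84467/625728 ≈ 0.13499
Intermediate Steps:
x(Q) = -470 + Q
(1/(-86 + 39*2) - 31675)/(-234708 + x(530)) = (1/(-86 + 39*2) - 31675)/(-234708 + (-470 + 530)) = (1/(-86 + 78) - 31675)/(-234708 + 60) = (1/(-8) - 31675)/(-234648) = (-⅛ - 31675)*(-1/234648) = -253401/8*(-1/234648) = 84467/625728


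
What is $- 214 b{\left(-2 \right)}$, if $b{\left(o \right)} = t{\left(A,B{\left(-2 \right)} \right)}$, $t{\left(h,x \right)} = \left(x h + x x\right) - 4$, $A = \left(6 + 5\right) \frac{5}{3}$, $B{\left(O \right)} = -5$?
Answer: $\frac{45368}{3} \approx 15123.0$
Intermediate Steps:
$A = \frac{55}{3}$ ($A = 11 \cdot 5 \cdot \frac{1}{3} = 11 \cdot \frac{5}{3} = \frac{55}{3} \approx 18.333$)
$t{\left(h,x \right)} = -4 + x^{2} + h x$ ($t{\left(h,x \right)} = \left(h x + x^{2}\right) - 4 = \left(x^{2} + h x\right) - 4 = -4 + x^{2} + h x$)
$b{\left(o \right)} = - \frac{212}{3}$ ($b{\left(o \right)} = -4 + \left(-5\right)^{2} + \frac{55}{3} \left(-5\right) = -4 + 25 - \frac{275}{3} = - \frac{212}{3}$)
$- 214 b{\left(-2 \right)} = \left(-214\right) \left(- \frac{212}{3}\right) = \frac{45368}{3}$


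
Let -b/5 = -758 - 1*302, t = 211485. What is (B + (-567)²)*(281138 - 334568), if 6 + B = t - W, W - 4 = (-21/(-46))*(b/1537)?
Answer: -18993613667340/667 ≈ -2.8476e+10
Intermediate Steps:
b = 5300 (b = -5*(-758 - 1*302) = -5*(-758 - 302) = -5*(-1060) = 5300)
W = 3718/667 (W = 4 + (-21/(-46))*(5300/1537) = 4 + (-21*(-1/46))*(5300*(1/1537)) = 4 + (21/46)*(100/29) = 4 + 1050/667 = 3718/667 ≈ 5.5742)
B = 141052775/667 (B = -6 + (211485 - 1*3718/667) = -6 + (211485 - 3718/667) = -6 + 141056777/667 = 141052775/667 ≈ 2.1147e+5)
(B + (-567)²)*(281138 - 334568) = (141052775/667 + (-567)²)*(281138 - 334568) = (141052775/667 + 321489)*(-53430) = (355485938/667)*(-53430) = -18993613667340/667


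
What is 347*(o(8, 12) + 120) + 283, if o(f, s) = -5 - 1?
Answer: 39841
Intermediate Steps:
o(f, s) = -6
347*(o(8, 12) + 120) + 283 = 347*(-6 + 120) + 283 = 347*114 + 283 = 39558 + 283 = 39841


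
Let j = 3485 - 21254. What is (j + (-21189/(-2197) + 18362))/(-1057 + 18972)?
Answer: 264802/7871851 ≈ 0.033639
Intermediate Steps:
j = -17769
(j + (-21189/(-2197) + 18362))/(-1057 + 18972) = (-17769 + (-21189/(-2197) + 18362))/(-1057 + 18972) = (-17769 + (-21189*(-1/2197) + 18362))/17915 = (-17769 + (21189/2197 + 18362))*(1/17915) = (-17769 + 40362503/2197)*(1/17915) = (1324010/2197)*(1/17915) = 264802/7871851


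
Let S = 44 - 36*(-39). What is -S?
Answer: -1448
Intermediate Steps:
S = 1448 (S = 44 + 1404 = 1448)
-S = -1*1448 = -1448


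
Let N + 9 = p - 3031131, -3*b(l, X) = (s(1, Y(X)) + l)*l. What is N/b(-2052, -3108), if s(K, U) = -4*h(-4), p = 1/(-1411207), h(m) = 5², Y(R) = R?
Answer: 4277565985981/2077251545376 ≈ 2.0592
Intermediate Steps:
h(m) = 25
p = -1/1411207 ≈ -7.0861e-7
s(K, U) = -100 (s(K, U) = -4*25 = -100)
b(l, X) = -l*(-100 + l)/3 (b(l, X) = -(-100 + l)*l/3 = -l*(-100 + l)/3)
N = -4277565985981/1411207 (N = -9 + (-1/1411207 - 3031131) = -9 - 4277553285118/1411207 = -4277565985981/1411207 ≈ -3.0311e+6)
N/b(-2052, -3108) = -4277565985981*(-1/(684*(100 - 1*(-2052))))/1411207 = -4277565985981*(-1/(684*(100 + 2052)))/1411207 = -4277565985981/(1411207*((⅓)*(-2052)*2152)) = -4277565985981/1411207/(-1471968) = -4277565985981/1411207*(-1/1471968) = 4277565985981/2077251545376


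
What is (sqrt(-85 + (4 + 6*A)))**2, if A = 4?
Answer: -57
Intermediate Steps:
(sqrt(-85 + (4 + 6*A)))**2 = (sqrt(-85 + (4 + 6*4)))**2 = (sqrt(-85 + (4 + 24)))**2 = (sqrt(-85 + 28))**2 = (sqrt(-57))**2 = (I*sqrt(57))**2 = -57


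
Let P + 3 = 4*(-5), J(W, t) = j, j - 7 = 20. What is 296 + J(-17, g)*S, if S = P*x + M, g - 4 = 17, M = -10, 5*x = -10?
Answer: 1268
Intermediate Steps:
x = -2 (x = (1/5)*(-10) = -2)
g = 21 (g = 4 + 17 = 21)
j = 27 (j = 7 + 20 = 27)
J(W, t) = 27
P = -23 (P = -3 + 4*(-5) = -3 - 20 = -23)
S = 36 (S = -23*(-2) - 10 = 46 - 10 = 36)
296 + J(-17, g)*S = 296 + 27*36 = 296 + 972 = 1268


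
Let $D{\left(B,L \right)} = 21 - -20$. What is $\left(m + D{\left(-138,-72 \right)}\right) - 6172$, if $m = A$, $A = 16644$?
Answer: $10513$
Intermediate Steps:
$D{\left(B,L \right)} = 41$ ($D{\left(B,L \right)} = 21 + 20 = 41$)
$m = 16644$
$\left(m + D{\left(-138,-72 \right)}\right) - 6172 = \left(16644 + 41\right) - 6172 = 16685 - 6172 = 10513$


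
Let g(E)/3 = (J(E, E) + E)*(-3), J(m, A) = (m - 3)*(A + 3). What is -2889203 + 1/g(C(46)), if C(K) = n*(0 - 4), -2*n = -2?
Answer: -78008482/27 ≈ -2.8892e+6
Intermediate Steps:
n = 1 (n = -1/2*(-2) = 1)
C(K) = -4 (C(K) = 1*(0 - 4) = 1*(-4) = -4)
J(m, A) = (-3 + m)*(3 + A)
g(E) = 81 - 9*E - 9*E**2 (g(E) = 3*(((-9 - 3*E + 3*E + E*E) + E)*(-3)) = 3*(((-9 - 3*E + 3*E + E**2) + E)*(-3)) = 3*(((-9 + E**2) + E)*(-3)) = 3*((-9 + E + E**2)*(-3)) = 3*(27 - 3*E - 3*E**2) = 81 - 9*E - 9*E**2)
-2889203 + 1/g(C(46)) = -2889203 + 1/(81 - 9*(-4) - 9*(-4)**2) = -2889203 + 1/(81 + 36 - 9*16) = -2889203 + 1/(81 + 36 - 144) = -2889203 + 1/(-27) = -2889203 - 1/27 = -78008482/27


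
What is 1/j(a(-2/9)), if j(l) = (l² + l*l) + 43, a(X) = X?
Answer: 81/3491 ≈ 0.023203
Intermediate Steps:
j(l) = 43 + 2*l² (j(l) = (l² + l²) + 43 = 2*l² + 43 = 43 + 2*l²)
1/j(a(-2/9)) = 1/(43 + 2*(-2/9)²) = 1/(43 + 2*(4/81)) = 1/(43 + 8/81) = 1/(3491/81) = 81/3491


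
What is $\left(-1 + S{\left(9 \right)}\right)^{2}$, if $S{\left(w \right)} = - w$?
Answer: $100$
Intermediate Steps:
$\left(-1 + S{\left(9 \right)}\right)^{2} = \left(-1 - 9\right)^{2} = \left(-10\right)^{2} = 100$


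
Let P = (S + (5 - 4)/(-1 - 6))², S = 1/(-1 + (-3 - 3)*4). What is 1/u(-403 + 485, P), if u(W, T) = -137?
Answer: -1/137 ≈ -0.0072993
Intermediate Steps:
S = -1/25 (S = 1/(-1 - 6*4) = 1/(-1 - 24) = 1/(-25) = -1/25 ≈ -0.040000)
P = 1024/30625 (P = (-1/25 + (5 - 4)/(-1 - 6))² = (-1/25 + 1/(-7))² = (-1/25 + 1*(-⅐))² = (-1/25 - ⅐)² = (-32/175)² = 1024/30625 ≈ 0.033437)
1/u(-403 + 485, P) = 1/(-137) = -1/137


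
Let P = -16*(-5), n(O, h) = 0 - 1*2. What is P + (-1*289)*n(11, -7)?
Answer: 658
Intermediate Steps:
n(O, h) = -2 (n(O, h) = 0 - 2 = -2)
P = 80
P + (-1*289)*n(11, -7) = 80 - 1*289*(-2) = 80 - 289*(-2) = 80 + 578 = 658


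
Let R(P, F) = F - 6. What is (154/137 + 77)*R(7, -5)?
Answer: -117733/137 ≈ -859.37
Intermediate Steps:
R(P, F) = -6 + F
(154/137 + 77)*R(7, -5) = (154/137 + 77)*(-6 - 5) = (154*(1/137) + 77)*(-11) = (154/137 + 77)*(-11) = (10703/137)*(-11) = -117733/137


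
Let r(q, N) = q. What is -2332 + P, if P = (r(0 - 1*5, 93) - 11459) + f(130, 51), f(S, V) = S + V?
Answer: -13615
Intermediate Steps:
P = -11283 (P = ((0 - 1*5) - 11459) + (130 + 51) = ((0 - 5) - 11459) + 181 = (-5 - 11459) + 181 = -11464 + 181 = -11283)
-2332 + P = -2332 - 11283 = -13615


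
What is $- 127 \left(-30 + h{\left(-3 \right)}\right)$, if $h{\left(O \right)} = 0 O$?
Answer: $3810$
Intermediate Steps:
$h{\left(O \right)} = 0$
$- 127 \left(-30 + h{\left(-3 \right)}\right) = - 127 \left(-30 + 0\right) = \left(-127\right) \left(-30\right) = 3810$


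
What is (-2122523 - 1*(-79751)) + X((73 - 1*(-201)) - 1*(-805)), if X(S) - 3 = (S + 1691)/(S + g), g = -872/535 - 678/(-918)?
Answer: -90135622475373/44124292 ≈ -2.0428e+6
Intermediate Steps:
g = -72961/81855 (g = -872*1/535 - 678*(-1/918) = -872/535 + 113/153 = -72961/81855 ≈ -0.89134)
X(S) = 3 + (1691 + S)/(-72961/81855 + S) (X(S) = 3 + (S + 1691)/(S - 72961/81855) = 3 + (1691 + S)/(-72961/81855 + S))
(-2122523 - 1*(-79751)) + X((73 - 1*(-201)) - 1*(-805)) = (-2122523 - 1*(-79751)) + 6*(23032987 + 54570*((73 - 1*(-201)) - 1*(-805)))/(-72961 + 81855*((73 - 1*(-201)) - 1*(-805))) = (-2122523 + 79751) + 6*(23032987 + 54570*((73 + 201) + 805))/(-72961 + 81855*((73 + 201) + 805)) = -2042772 + 6*(23032987 + 54570*(274 + 805))/(-72961 + 81855*(274 + 805)) = -2042772 + 6*(23032987 + 54570*1079)/(-72961 + 81855*1079) = -2042772 + 6*(23032987 + 58881030)/(-72961 + 88321545) = -2042772 + 6*81914017/88248584 = -2042772 + 6*(1/88248584)*81914017 = -2042772 + 245742051/44124292 = -90135622475373/44124292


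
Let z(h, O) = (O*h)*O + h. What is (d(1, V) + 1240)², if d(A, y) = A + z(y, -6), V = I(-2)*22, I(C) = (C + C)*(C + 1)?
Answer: 20223009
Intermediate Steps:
I(C) = 2*C*(1 + C) (I(C) = (2*C)*(1 + C) = 2*C*(1 + C))
z(h, O) = h + h*O² (z(h, O) = h*O² + h = h + h*O²)
V = 88 (V = (2*(-2)*(1 - 2))*22 = (2*(-2)*(-1))*22 = 4*22 = 88)
d(A, y) = A + 37*y (d(A, y) = A + y*(1 + (-6)²) = A + y*(1 + 36) = A + y*37 = A + 37*y)
(d(1, V) + 1240)² = ((1 + 37*88) + 1240)² = ((1 + 3256) + 1240)² = (3257 + 1240)² = 4497² = 20223009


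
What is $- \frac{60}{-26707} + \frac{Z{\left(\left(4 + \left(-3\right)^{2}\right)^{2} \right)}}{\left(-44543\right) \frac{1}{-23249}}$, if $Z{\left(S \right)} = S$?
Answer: $\frac{104936638847}{1189609901} \approx 88.211$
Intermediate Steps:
$- \frac{60}{-26707} + \frac{Z{\left(\left(4 + \left(-3\right)^{2}\right)^{2} \right)}}{\left(-44543\right) \frac{1}{-23249}} = - \frac{60}{-26707} + \frac{\left(4 + \left(-3\right)^{2}\right)^{2}}{\left(-44543\right) \frac{1}{-23249}} = \left(-60\right) \left(- \frac{1}{26707}\right) + \frac{\left(4 + 9\right)^{2}}{\left(-44543\right) \left(- \frac{1}{23249}\right)} = \frac{60}{26707} + \frac{13^{2}}{\frac{44543}{23249}} = \frac{60}{26707} + 169 \cdot \frac{23249}{44543} = \frac{60}{26707} + \frac{3929081}{44543} = \frac{104936638847}{1189609901}$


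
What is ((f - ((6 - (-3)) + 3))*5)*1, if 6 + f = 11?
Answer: -35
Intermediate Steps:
f = 5 (f = -6 + 11 = 5)
((f - ((6 - (-3)) + 3))*5)*1 = ((5 - ((6 - (-3)) + 3))*5)*1 = ((5 - ((6 - 1*(-3)) + 3))*5)*1 = ((5 - ((6 + 3) + 3))*5)*1 = ((5 - (9 + 3))*5)*1 = ((5 - 1*12)*5)*1 = ((5 - 12)*5)*1 = -7*5*1 = -35*1 = -35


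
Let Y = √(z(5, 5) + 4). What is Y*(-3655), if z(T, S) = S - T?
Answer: -7310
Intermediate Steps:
Y = 2 (Y = √((5 - 1*5) + 4) = √((5 - 5) + 4) = √(0 + 4) = √4 = 2)
Y*(-3655) = 2*(-3655) = -7310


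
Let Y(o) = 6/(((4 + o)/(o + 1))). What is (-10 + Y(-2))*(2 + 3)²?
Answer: -325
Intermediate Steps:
Y(o) = 6*(1 + o)/(4 + o) (Y(o) = 6/(((4 + o)/(1 + o))) = 6*((1 + o)/(4 + o)) = 6*(1 + o)/(4 + o))
(-10 + Y(-2))*(2 + 3)² = (-10 + 6*(1 - 2)/(4 - 2))*(2 + 3)² = (-10 + 6*(-1)/2)*5² = (-10 + 6*(½)*(-1))*25 = (-10 - 3)*25 = -13*25 = -325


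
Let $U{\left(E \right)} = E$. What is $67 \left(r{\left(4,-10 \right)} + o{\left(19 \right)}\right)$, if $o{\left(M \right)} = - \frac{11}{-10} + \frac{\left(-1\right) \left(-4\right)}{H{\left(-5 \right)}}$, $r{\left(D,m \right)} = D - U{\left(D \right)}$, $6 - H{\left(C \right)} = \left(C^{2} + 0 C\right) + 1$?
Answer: $\frac{603}{10} \approx 60.3$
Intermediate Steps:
$H{\left(C \right)} = 5 - C^{2}$ ($H{\left(C \right)} = 6 - \left(\left(C^{2} + 0 C\right) + 1\right) = 6 - \left(\left(C^{2} + 0\right) + 1\right) = 6 - \left(C^{2} + 1\right) = 6 - \left(1 + C^{2}\right) = 5 - C^{2}$)
$r{\left(D,m \right)} = 0$ ($r{\left(D,m \right)} = D - D = 0$)
$o{\left(M \right)} = \frac{9}{10}$ ($o{\left(M \right)} = - \frac{11}{-10} + \frac{\left(-1\right) \left(-4\right)}{5 - \left(-5\right)^{2}} = \left(-11\right) \left(- \frac{1}{10}\right) + \frac{4}{5 - 25} = \frac{11}{10} + \frac{4}{5 - 25} = \frac{11}{10} + \frac{4}{-20} = \frac{11}{10} + 4 \left(- \frac{1}{20}\right) = \frac{11}{10} - \frac{1}{5} = \frac{9}{10}$)
$67 \left(r{\left(4,-10 \right)} + o{\left(19 \right)}\right) = 67 \left(0 + \frac{9}{10}\right) = 67 \cdot \frac{9}{10} = \frac{603}{10}$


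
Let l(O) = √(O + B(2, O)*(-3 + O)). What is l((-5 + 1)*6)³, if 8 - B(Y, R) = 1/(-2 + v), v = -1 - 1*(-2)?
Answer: -267*I*√267 ≈ -4362.8*I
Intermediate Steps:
v = 1 (v = -1 + 2 = 1)
B(Y, R) = 9 (B(Y, R) = 8 - 1/(-2 + 1) = 8 - 1/(-1) = 8 - 1*(-1) = 8 + 1 = 9)
l(O) = √(-27 + 10*O) (l(O) = √(O + 9*(-3 + O)) = √(O + (-27 + 9*O)) = √(-27 + 10*O))
l((-5 + 1)*6)³ = (√(-27 + 10*((-5 + 1)*6)))³ = (√(-27 + 10*(-4*6)))³ = (√(-27 + 10*(-24)))³ = (√(-27 - 240))³ = (√(-267))³ = (I*√267)³ = -267*I*√267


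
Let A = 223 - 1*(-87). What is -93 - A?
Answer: -403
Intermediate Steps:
A = 310 (A = 223 + 87 = 310)
-93 - A = -93 - 1*310 = -93 - 310 = -403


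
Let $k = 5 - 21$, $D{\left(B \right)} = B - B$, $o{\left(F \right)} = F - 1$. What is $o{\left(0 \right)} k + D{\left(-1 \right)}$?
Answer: $16$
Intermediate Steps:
$o{\left(F \right)} = -1 + F$
$D{\left(B \right)} = 0$
$k = -16$
$o{\left(0 \right)} k + D{\left(-1 \right)} = \left(-1 + 0\right) \left(-16\right) + 0 = \left(-1\right) \left(-16\right) + 0 = 16 + 0 = 16$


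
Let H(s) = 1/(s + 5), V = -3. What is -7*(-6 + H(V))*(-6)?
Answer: -231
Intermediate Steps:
H(s) = 1/(5 + s)
-7*(-6 + H(V))*(-6) = -7*(-6 + 1/(5 - 3))*(-6) = -7*(-6 + 1/2)*(-6) = -7*(-6 + ½)*(-6) = -7*(-11/2)*(-6) = (77/2)*(-6) = -231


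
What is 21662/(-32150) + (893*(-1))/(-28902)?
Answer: -298682587/464599650 ≈ -0.64288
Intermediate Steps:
21662/(-32150) + (893*(-1))/(-28902) = 21662*(-1/32150) - 893*(-1/28902) = -10831/16075 + 893/28902 = -298682587/464599650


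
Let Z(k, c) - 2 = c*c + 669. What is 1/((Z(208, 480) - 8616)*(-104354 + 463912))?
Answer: 1/79985474890 ≈ 1.2502e-11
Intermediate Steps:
Z(k, c) = 671 + c² (Z(k, c) = 2 + (c*c + 669) = 2 + (c² + 669) = 2 + (669 + c²) = 671 + c²)
1/((Z(208, 480) - 8616)*(-104354 + 463912)) = 1/(((671 + 480²) - 8616)*(-104354 + 463912)) = 1/(((671 + 230400) - 8616)*359558) = 1/((231071 - 8616)*359558) = 1/(222455*359558) = 1/79985474890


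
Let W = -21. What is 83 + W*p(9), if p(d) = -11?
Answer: 314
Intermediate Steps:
83 + W*p(9) = 83 - 21*(-11) = 83 + 231 = 314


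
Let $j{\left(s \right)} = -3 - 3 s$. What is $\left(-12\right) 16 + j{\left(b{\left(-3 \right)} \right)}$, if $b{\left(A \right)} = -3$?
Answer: $-186$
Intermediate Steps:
$\left(-12\right) 16 + j{\left(b{\left(-3 \right)} \right)} = \left(-12\right) 16 - -6 = -192 + \left(-3 + 9\right) = -192 + 6 = -186$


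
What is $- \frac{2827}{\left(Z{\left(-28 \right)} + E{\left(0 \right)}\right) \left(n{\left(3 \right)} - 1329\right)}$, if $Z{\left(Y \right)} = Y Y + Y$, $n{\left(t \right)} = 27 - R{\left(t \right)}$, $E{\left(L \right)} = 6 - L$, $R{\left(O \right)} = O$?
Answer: $\frac{2827}{994410} \approx 0.0028429$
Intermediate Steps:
$n{\left(t \right)} = 27 - t$
$Z{\left(Y \right)} = Y + Y^{2}$ ($Z{\left(Y \right)} = Y^{2} + Y = Y + Y^{2}$)
$- \frac{2827}{\left(Z{\left(-28 \right)} + E{\left(0 \right)}\right) \left(n{\left(3 \right)} - 1329\right)} = - \frac{2827}{\left(- 28 \left(1 - 28\right) + \left(6 - 0\right)\right) \left(\left(27 - 3\right) - 1329\right)} = - \frac{2827}{\left(\left(-28\right) \left(-27\right) + \left(6 + 0\right)\right) \left(\left(27 - 3\right) - 1329\right)} = - \frac{2827}{\left(756 + 6\right) \left(24 - 1329\right)} = - \frac{2827}{762 \left(-1305\right)} = - \frac{2827}{-994410} = \left(-2827\right) \left(- \frac{1}{994410}\right) = \frac{2827}{994410}$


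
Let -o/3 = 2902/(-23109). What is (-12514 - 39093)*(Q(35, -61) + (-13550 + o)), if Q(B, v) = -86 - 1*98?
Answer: 5459509690700/7703 ≈ 7.0875e+8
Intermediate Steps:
Q(B, v) = -184 (Q(B, v) = -86 - 98 = -184)
o = 2902/7703 (o = -8706/(-23109) = -8706*(-1)/23109 = -3*(-2902/23109) = 2902/7703 ≈ 0.37674)
(-12514 - 39093)*(Q(35, -61) + (-13550 + o)) = (-12514 - 39093)*(-184 + (-13550 + 2902/7703)) = -51607*(-184 - 104372748/7703) = -51607*(-105790100/7703) = 5459509690700/7703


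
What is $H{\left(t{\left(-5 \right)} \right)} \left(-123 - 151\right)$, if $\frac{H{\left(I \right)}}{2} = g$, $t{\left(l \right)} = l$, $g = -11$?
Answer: $6028$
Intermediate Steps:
$H{\left(I \right)} = -22$ ($H{\left(I \right)} = 2 \left(-11\right) = -22$)
$H{\left(t{\left(-5 \right)} \right)} \left(-123 - 151\right) = - 22 \left(-123 - 151\right) = \left(-22\right) \left(-274\right) = 6028$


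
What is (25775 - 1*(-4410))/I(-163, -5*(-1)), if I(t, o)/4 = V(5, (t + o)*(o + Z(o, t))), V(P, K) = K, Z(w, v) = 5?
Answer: -6037/1264 ≈ -4.7761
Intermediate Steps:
I(t, o) = 4*(5 + o)*(o + t) (I(t, o) = 4*((t + o)*(o + 5)) = 4*((o + t)*(5 + o)) = 4*((5 + o)*(o + t)) = 4*(5 + o)*(o + t))
(25775 - 1*(-4410))/I(-163, -5*(-1)) = (25775 - 1*(-4410))/(4*(-5*(-1))² + 20*(-5*(-1)) + 20*(-163) + 4*(-5*(-1))*(-163)) = (25775 + 4410)/(4*5² + 20*5 - 3260 + 4*5*(-163)) = 30185/(4*25 + 100 - 3260 - 3260) = 30185/(100 + 100 - 3260 - 3260) = 30185/(-6320) = 30185*(-1/6320) = -6037/1264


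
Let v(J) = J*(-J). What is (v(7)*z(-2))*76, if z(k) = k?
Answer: 7448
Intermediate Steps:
v(J) = -J**2
(v(7)*z(-2))*76 = (-1*7**2*(-2))*76 = (-1*49*(-2))*76 = -49*(-2)*76 = 98*76 = 7448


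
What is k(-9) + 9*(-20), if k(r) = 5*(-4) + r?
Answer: -209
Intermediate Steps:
k(r) = -20 + r
k(-9) + 9*(-20) = (-20 - 9) + 9*(-20) = -29 - 180 = -209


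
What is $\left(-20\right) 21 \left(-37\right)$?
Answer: $15540$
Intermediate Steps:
$\left(-20\right) 21 \left(-37\right) = \left(-420\right) \left(-37\right) = 15540$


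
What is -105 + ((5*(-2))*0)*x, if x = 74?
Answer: -105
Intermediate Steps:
-105 + ((5*(-2))*0)*x = -105 + ((5*(-2))*0)*74 = -105 - 10*0*74 = -105 + 0*74 = -105 + 0 = -105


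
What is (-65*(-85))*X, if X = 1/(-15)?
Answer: -1105/3 ≈ -368.33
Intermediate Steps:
X = -1/15 ≈ -0.066667
(-65*(-85))*X = -65*(-85)*(-1/15) = 5525*(-1/15) = -1105/3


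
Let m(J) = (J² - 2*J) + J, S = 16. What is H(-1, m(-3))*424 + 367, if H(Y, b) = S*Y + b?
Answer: -1329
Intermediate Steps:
m(J) = J² - J
H(Y, b) = b + 16*Y (H(Y, b) = 16*Y + b = b + 16*Y)
H(-1, m(-3))*424 + 367 = (-3*(-1 - 3) + 16*(-1))*424 + 367 = (-3*(-4) - 16)*424 + 367 = (12 - 16)*424 + 367 = -4*424 + 367 = -1696 + 367 = -1329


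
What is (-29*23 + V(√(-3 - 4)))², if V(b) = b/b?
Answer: 443556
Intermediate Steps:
V(b) = 1
(-29*23 + V(√(-3 - 4)))² = (-29*23 + 1)² = (-667 + 1)² = (-666)² = 443556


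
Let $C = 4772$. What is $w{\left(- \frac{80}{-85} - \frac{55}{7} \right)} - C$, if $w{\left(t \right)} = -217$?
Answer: $-4989$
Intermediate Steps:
$w{\left(- \frac{80}{-85} - \frac{55}{7} \right)} - C = -217 - 4772 = -4989$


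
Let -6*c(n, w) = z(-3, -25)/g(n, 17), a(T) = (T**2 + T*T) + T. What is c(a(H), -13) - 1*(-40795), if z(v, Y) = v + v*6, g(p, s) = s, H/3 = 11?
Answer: 1387037/34 ≈ 40795.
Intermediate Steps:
H = 33 (H = 3*11 = 33)
z(v, Y) = 7*v (z(v, Y) = v + 6*v = 7*v)
a(T) = T + 2*T**2 (a(T) = (T**2 + T**2) + T = 2*T**2 + T = T + 2*T**2)
c(n, w) = 7/34 (c(n, w) = -7*(-3)/(6*17) = -(-7)/(2*17) = -1/6*(-21/17) = 7/34)
c(a(H), -13) - 1*(-40795) = 7/34 - 1*(-40795) = 7/34 + 40795 = 1387037/34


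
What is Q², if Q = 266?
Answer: 70756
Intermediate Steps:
Q² = 266² = 70756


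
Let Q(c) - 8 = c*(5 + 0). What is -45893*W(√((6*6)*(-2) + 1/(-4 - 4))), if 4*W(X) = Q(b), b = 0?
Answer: -91786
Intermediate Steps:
Q(c) = 8 + 5*c (Q(c) = 8 + c*(5 + 0) = 8 + c*5 = 8 + 5*c)
W(X) = 2 (W(X) = (8 + 5*0)/4 = (8 + 0)/4 = (¼)*8 = 2)
-45893*W(√((6*6)*(-2) + 1/(-4 - 4))) = -45893*2 = -91786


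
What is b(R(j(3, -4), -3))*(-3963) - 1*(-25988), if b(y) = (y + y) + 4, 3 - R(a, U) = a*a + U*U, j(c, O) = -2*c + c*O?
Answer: 2625716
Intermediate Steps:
j(c, O) = -2*c + O*c
R(a, U) = 3 - U² - a² (R(a, U) = 3 - (a*a + U*U) = 3 - (a² + U²) = 3 - (U² + a²) = 3 + (-U² - a²) = 3 - U² - a²)
b(y) = 4 + 2*y (b(y) = 2*y + 4 = 4 + 2*y)
b(R(j(3, -4), -3))*(-3963) - 1*(-25988) = (4 + 2*(3 - 1*(-3)² - (3*(-2 - 4))²))*(-3963) - 1*(-25988) = (4 + 2*(3 - 1*9 - (3*(-6))²))*(-3963) + 25988 = (4 + 2*(3 - 9 - 1*(-18)²))*(-3963) + 25988 = (4 + 2*(3 - 9 - 1*324))*(-3963) + 25988 = (4 + 2*(3 - 9 - 324))*(-3963) + 25988 = (4 + 2*(-330))*(-3963) + 25988 = (4 - 660)*(-3963) + 25988 = -656*(-3963) + 25988 = 2599728 + 25988 = 2625716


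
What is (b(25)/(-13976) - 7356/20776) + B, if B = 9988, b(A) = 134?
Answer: 181253986503/18147836 ≈ 9987.6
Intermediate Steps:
(b(25)/(-13976) - 7356/20776) + B = (134/(-13976) - 7356/20776) + 9988 = (134*(-1/13976) - 7356*1/20776) + 9988 = (-67/6988 - 1839/5194) + 9988 = -6599465/18147836 + 9988 = 181253986503/18147836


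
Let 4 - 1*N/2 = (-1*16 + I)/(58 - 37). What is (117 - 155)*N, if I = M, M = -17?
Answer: -2964/7 ≈ -423.43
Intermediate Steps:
I = -17
N = 78/7 (N = 8 - 2*(-1*16 - 17)/(58 - 37) = 8 - 2*(-16 - 17)/21 = 8 - (-66)/21 = 8 - 2*(-11/7) = 8 + 22/7 = 78/7 ≈ 11.143)
(117 - 155)*N = (117 - 155)*(78/7) = -38*78/7 = -2964/7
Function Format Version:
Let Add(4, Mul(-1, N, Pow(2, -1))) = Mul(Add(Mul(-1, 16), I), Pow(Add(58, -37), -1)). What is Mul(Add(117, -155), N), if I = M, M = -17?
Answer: Rational(-2964, 7) ≈ -423.43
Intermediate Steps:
I = -17
N = Rational(78, 7) (N = Add(8, Mul(-2, Mul(Add(Mul(-1, 16), -17), Pow(Add(58, -37), -1)))) = Add(8, Mul(-2, Mul(Add(-16, -17), Pow(21, -1)))) = Add(8, Mul(-2, Mul(-33, Rational(1, 21)))) = Add(8, Mul(-2, Rational(-11, 7))) = Add(8, Rational(22, 7)) = Rational(78, 7) ≈ 11.143)
Mul(Add(117, -155), N) = Mul(Add(117, -155), Rational(78, 7)) = Mul(-38, Rational(78, 7)) = Rational(-2964, 7)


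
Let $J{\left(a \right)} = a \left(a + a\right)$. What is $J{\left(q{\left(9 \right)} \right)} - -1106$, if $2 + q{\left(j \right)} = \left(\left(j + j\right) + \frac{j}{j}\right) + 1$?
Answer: $1754$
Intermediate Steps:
$q{\left(j \right)} = 2 j$ ($q{\left(j \right)} = -2 + \left(\left(\left(j + j\right) + \frac{j}{j}\right) + 1\right) = -2 + \left(\left(2 j + 1\right) + 1\right) = -2 + \left(\left(1 + 2 j\right) + 1\right) = -2 + \left(2 + 2 j\right) = 2 j$)
$J{\left(a \right)} = 2 a^{2}$ ($J{\left(a \right)} = a 2 a = 2 a^{2}$)
$J{\left(q{\left(9 \right)} \right)} - -1106 = 2 \left(2 \cdot 9\right)^{2} - -1106 = 2 \cdot 18^{2} + 1106 = 2 \cdot 324 + 1106 = 648 + 1106 = 1754$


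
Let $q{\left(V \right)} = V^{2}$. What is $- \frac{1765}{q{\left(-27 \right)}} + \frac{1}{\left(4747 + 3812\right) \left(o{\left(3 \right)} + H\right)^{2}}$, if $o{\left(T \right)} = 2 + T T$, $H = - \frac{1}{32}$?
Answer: $- \frac{2553020291}{1054477359} \approx -2.4211$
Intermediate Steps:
$H = - \frac{1}{32}$ ($H = \left(-1\right) \frac{1}{32} = - \frac{1}{32} \approx -0.03125$)
$o{\left(T \right)} = 2 + T^{2}$
$- \frac{1765}{q{\left(-27 \right)}} + \frac{1}{\left(4747 + 3812\right) \left(o{\left(3 \right)} + H\right)^{2}} = - \frac{1765}{\left(-27\right)^{2}} + \frac{1}{\left(4747 + 3812\right) \left(\left(2 + 3^{2}\right) - \frac{1}{32}\right)^{2}} = - \frac{1765}{729} + \frac{1}{8559 \left(\left(2 + 9\right) - \frac{1}{32}\right)^{2}} = \left(-1765\right) \frac{1}{729} + \frac{1}{8559 \left(11 - \frac{1}{32}\right)^{2}} = - \frac{1765}{729} + \frac{1}{8559 \left(\frac{351}{32}\right)^{2}} = - \frac{1765}{729} + \frac{1}{8559 \cdot \frac{123201}{1024}} = - \frac{1765}{729} + \frac{1}{8559} \cdot \frac{1024}{123201} = - \frac{1765}{729} + \frac{1024}{1054477359} = - \frac{2553020291}{1054477359}$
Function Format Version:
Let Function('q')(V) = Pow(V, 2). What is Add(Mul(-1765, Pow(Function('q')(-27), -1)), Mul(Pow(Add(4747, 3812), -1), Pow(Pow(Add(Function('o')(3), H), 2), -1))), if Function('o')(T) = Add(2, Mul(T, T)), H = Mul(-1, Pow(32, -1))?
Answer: Rational(-2553020291, 1054477359) ≈ -2.4211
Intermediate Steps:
H = Rational(-1, 32) (H = Mul(-1, Rational(1, 32)) = Rational(-1, 32) ≈ -0.031250)
Function('o')(T) = Add(2, Pow(T, 2))
Add(Mul(-1765, Pow(Function('q')(-27), -1)), Mul(Pow(Add(4747, 3812), -1), Pow(Pow(Add(Function('o')(3), H), 2), -1))) = Add(Mul(-1765, Pow(Pow(-27, 2), -1)), Mul(Pow(Add(4747, 3812), -1), Pow(Pow(Add(Add(2, Pow(3, 2)), Rational(-1, 32)), 2), -1))) = Add(Mul(-1765, Pow(729, -1)), Mul(Pow(8559, -1), Pow(Pow(Add(Add(2, 9), Rational(-1, 32)), 2), -1))) = Add(Mul(-1765, Rational(1, 729)), Mul(Rational(1, 8559), Pow(Pow(Add(11, Rational(-1, 32)), 2), -1))) = Add(Rational(-1765, 729), Mul(Rational(1, 8559), Pow(Pow(Rational(351, 32), 2), -1))) = Add(Rational(-1765, 729), Mul(Rational(1, 8559), Pow(Rational(123201, 1024), -1))) = Add(Rational(-1765, 729), Mul(Rational(1, 8559), Rational(1024, 123201))) = Add(Rational(-1765, 729), Rational(1024, 1054477359)) = Rational(-2553020291, 1054477359)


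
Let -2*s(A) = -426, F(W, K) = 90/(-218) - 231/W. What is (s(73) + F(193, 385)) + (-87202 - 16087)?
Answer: -2168443676/21037 ≈ -1.0308e+5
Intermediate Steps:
F(W, K) = -45/109 - 231/W (F(W, K) = 90*(-1/218) - 231/W = -45/109 - 231/W)
s(A) = 213 (s(A) = -½*(-426) = 213)
(s(73) + F(193, 385)) + (-87202 - 16087) = (213 + (-45/109 - 231/193)) + (-87202 - 16087) = (213 + (-45/109 - 231*1/193)) - 103289 = (213 + (-45/109 - 231/193)) - 103289 = (213 - 33864/21037) - 103289 = 4447017/21037 - 103289 = -2168443676/21037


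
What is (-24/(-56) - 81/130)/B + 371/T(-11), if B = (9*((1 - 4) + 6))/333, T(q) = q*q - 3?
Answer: 20004/26845 ≈ 0.74517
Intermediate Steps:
T(q) = -3 + q² (T(q) = q² - 3 = -3 + q²)
B = 3/37 (B = (9*(-3 + 6))*(1/333) = (9*3)*(1/333) = 27*(1/333) = 3/37 ≈ 0.081081)
(-24/(-56) - 81/130)/B + 371/T(-11) = (-24/(-56) - 81/130)/(3/37) + 371/(-3 + (-11)²) = (-24*(-1/56) - 81*1/130)*(37/3) + 371/(-3 + 121) = (3/7 - 81/130)*(37/3) + 371/118 = -177/910*37/3 + 371*(1/118) = -2183/910 + 371/118 = 20004/26845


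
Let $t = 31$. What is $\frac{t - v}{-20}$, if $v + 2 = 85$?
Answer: $\frac{13}{5} \approx 2.6$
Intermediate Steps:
$v = 83$ ($v = -2 + 85 = 83$)
$\frac{t - v}{-20} = \frac{31 - 83}{-20} = \left(31 - 83\right) \left(- \frac{1}{20}\right) = \left(-52\right) \left(- \frac{1}{20}\right) = \frac{13}{5}$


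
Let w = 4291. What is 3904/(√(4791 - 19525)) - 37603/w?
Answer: -37603/4291 - 1952*I*√14734/7367 ≈ -8.7632 - 32.162*I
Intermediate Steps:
3904/(√(4791 - 19525)) - 37603/w = 3904/(√(4791 - 19525)) - 37603/4291 = 3904/(√(-14734)) - 37603*1/4291 = 3904/((I*√14734)) - 37603/4291 = 3904*(-I*√14734/14734) - 37603/4291 = -1952*I*√14734/7367 - 37603/4291 = -37603/4291 - 1952*I*√14734/7367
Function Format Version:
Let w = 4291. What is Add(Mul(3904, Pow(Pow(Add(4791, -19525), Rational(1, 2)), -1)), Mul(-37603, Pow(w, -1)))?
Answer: Add(Rational(-37603, 4291), Mul(Rational(-1952, 7367), I, Pow(14734, Rational(1, 2)))) ≈ Add(-8.7632, Mul(-32.162, I))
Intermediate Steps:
Add(Mul(3904, Pow(Pow(Add(4791, -19525), Rational(1, 2)), -1)), Mul(-37603, Pow(w, -1))) = Add(Mul(3904, Pow(Pow(Add(4791, -19525), Rational(1, 2)), -1)), Mul(-37603, Pow(4291, -1))) = Add(Mul(3904, Pow(Pow(-14734, Rational(1, 2)), -1)), Mul(-37603, Rational(1, 4291))) = Add(Mul(3904, Pow(Mul(I, Pow(14734, Rational(1, 2))), -1)), Rational(-37603, 4291)) = Add(Mul(3904, Mul(Rational(-1, 14734), I, Pow(14734, Rational(1, 2)))), Rational(-37603, 4291)) = Add(Mul(Rational(-1952, 7367), I, Pow(14734, Rational(1, 2))), Rational(-37603, 4291)) = Add(Rational(-37603, 4291), Mul(Rational(-1952, 7367), I, Pow(14734, Rational(1, 2))))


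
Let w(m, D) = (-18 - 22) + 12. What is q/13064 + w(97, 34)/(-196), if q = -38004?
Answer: -63241/22862 ≈ -2.7662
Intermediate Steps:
w(m, D) = -28 (w(m, D) = -40 + 12 = -28)
q/13064 + w(97, 34)/(-196) = -38004/13064 - 28/(-196) = -38004*1/13064 - 28*(-1/196) = -9501/3266 + ⅐ = -63241/22862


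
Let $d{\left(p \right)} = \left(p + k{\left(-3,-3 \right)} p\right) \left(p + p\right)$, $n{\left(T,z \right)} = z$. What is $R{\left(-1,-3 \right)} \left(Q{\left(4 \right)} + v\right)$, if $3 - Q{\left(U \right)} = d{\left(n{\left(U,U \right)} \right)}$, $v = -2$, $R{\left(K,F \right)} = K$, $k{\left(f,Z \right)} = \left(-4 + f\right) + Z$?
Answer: $-289$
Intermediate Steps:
$k{\left(f,Z \right)} = -4 + Z + f$
$d{\left(p \right)} = - 18 p^{2}$ ($d{\left(p \right)} = \left(p + \left(-4 - 3 - 3\right) p\right) \left(p + p\right) = \left(p - 10 p\right) 2 p = - 9 p 2 p = - 18 p^{2}$)
$Q{\left(U \right)} = 3 + 18 U^{2}$ ($Q{\left(U \right)} = 3 - - 18 U^{2} = 3 + 18 U^{2}$)
$R{\left(-1,-3 \right)} \left(Q{\left(4 \right)} + v\right) = - (\left(3 + 18 \cdot 4^{2}\right) - 2) = - (\left(3 + 18 \cdot 16\right) - 2) = - (\left(3 + 288\right) - 2) = - (291 - 2) = \left(-1\right) 289 = -289$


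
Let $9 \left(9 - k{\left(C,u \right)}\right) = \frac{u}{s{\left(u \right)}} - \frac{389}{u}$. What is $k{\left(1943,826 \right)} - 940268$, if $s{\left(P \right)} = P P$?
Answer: $- \frac{3494942509}{3717} \approx -9.4026 \cdot 10^{5}$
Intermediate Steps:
$s{\left(P \right)} = P^{2}$
$k{\left(C,u \right)} = 9 + \frac{388}{9 u}$ ($k{\left(C,u \right)} = 9 - \frac{\frac{u}{u^{2}} - \frac{389}{u}}{9} = 9 - \frac{\frac{1}{u} - \frac{389}{u}}{9} = 9 - \frac{\left(-388\right) \frac{1}{u}}{9} = 9 + \frac{388}{9 u}$)
$k{\left(1943,826 \right)} - 940268 = \left(9 + \frac{388}{9 \cdot 826}\right) - 940268 = \left(9 + \frac{388}{9} \cdot \frac{1}{826}\right) - 940268 = \left(9 + \frac{194}{3717}\right) - 940268 = \frac{33647}{3717} - 940268 = - \frac{3494942509}{3717}$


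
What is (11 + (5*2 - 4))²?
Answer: 289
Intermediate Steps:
(11 + (5*2 - 4))² = (11 + (10 - 4))² = (11 + 6)² = 17² = 289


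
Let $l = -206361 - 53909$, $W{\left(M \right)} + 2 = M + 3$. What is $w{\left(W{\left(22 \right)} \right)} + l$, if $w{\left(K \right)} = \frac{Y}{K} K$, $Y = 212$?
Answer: $-260058$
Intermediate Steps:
$W{\left(M \right)} = 1 + M$ ($W{\left(M \right)} = -2 + \left(M + 3\right) = -2 + \left(3 + M\right) = 1 + M$)
$w{\left(K \right)} = 212$ ($w{\left(K \right)} = \frac{212}{K} K = 212$)
$l = -260270$ ($l = -206361 - 53909 = -260270$)
$w{\left(W{\left(22 \right)} \right)} + l = 212 - 260270 = -260058$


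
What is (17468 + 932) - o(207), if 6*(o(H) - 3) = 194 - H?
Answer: 110395/6 ≈ 18399.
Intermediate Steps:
o(H) = 106/3 - H/6 (o(H) = 3 + (194 - H)/6 = 3 + (97/3 - H/6) = 106/3 - H/6)
(17468 + 932) - o(207) = (17468 + 932) - (106/3 - 1/6*207) = 18400 - (106/3 - 69/2) = 18400 - 1*5/6 = 18400 - 5/6 = 110395/6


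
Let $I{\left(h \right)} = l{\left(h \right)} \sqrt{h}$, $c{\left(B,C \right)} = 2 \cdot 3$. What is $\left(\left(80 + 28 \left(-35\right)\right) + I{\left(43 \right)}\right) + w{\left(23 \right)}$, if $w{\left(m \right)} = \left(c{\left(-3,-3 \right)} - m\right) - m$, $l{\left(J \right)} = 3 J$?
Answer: $-940 + 129 \sqrt{43} \approx -94.09$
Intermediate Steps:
$c{\left(B,C \right)} = 6$
$I{\left(h \right)} = 3 h^{\frac{3}{2}}$ ($I{\left(h \right)} = 3 h \sqrt{h} = 3 h^{\frac{3}{2}}$)
$w{\left(m \right)} = 6 - 2 m$ ($w{\left(m \right)} = \left(6 - m\right) - m = 6 - 2 m$)
$\left(\left(80 + 28 \left(-35\right)\right) + I{\left(43 \right)}\right) + w{\left(23 \right)} = \left(\left(80 + 28 \left(-35\right)\right) + 3 \cdot 43^{\frac{3}{2}}\right) + \left(6 - 46\right) = \left(\left(80 - 980\right) + 3 \cdot 43 \sqrt{43}\right) + \left(6 - 46\right) = \left(-900 + 129 \sqrt{43}\right) - 40 = -940 + 129 \sqrt{43}$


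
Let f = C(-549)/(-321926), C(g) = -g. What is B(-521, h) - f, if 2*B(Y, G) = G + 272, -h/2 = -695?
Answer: 267521055/321926 ≈ 831.00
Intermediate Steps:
h = 1390 (h = -2*(-695) = 1390)
B(Y, G) = 136 + G/2 (B(Y, G) = (G + 272)/2 = (272 + G)/2 = 136 + G/2)
f = -549/321926 (f = -1*(-549)/(-321926) = 549*(-1/321926) = -549/321926 ≈ -0.0017054)
B(-521, h) - f = (136 + (1/2)*1390) - 1*(-549/321926) = (136 + 695) + 549/321926 = 831 + 549/321926 = 267521055/321926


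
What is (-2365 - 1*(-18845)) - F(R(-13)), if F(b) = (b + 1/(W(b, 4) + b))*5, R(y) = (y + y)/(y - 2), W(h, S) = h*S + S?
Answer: 1877687/114 ≈ 16471.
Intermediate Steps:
W(h, S) = S + S*h (W(h, S) = S*h + S = S + S*h)
R(y) = 2*y/(-2 + y) (R(y) = (2*y)/(-2 + y) = 2*y/(-2 + y))
F(b) = 5*b + 5/(4 + 5*b) (F(b) = (b + 1/(4*(1 + b) + b))*5 = (b + 1/((4 + 4*b) + b))*5 = (b + 1/(4 + 5*b))*5 = 5*b + 5/(4 + 5*b))
(-2365 - 1*(-18845)) - F(R(-13)) = (-2365 - 1*(-18845)) - 5*(1 + 4*(2*(-13)/(-2 - 13)) + 5*(2*(-13)/(-2 - 13))**2)/(4 + 5*(2*(-13)/(-2 - 13))) = (-2365 + 18845) - 5*(1 + 4*(2*(-13)/(-15)) + 5*(2*(-13)/(-15))**2)/(4 + 5*(2*(-13)/(-15))) = 16480 - 5*(1 + 4*(2*(-13)*(-1/15)) + 5*(2*(-13)*(-1/15))**2)/(4 + 5*(2*(-13)*(-1/15))) = 16480 - 5*(1 + 4*(26/15) + 5*(26/15)**2)/(4 + 5*(26/15)) = 16480 - 5*(1 + 104/15 + 5*(676/225))/(4 + 26/3) = 16480 - 5*(1 + 104/15 + 676/45)/38/3 = 16480 - 5*3*1033/(38*45) = 16480 - 1*1033/114 = 16480 - 1033/114 = 1877687/114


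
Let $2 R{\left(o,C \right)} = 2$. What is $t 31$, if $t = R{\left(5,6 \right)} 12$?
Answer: $372$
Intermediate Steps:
$R{\left(o,C \right)} = 1$ ($R{\left(o,C \right)} = \frac{1}{2} \cdot 2 = 1$)
$t = 12$ ($t = 1 \cdot 12 = 12$)
$t 31 = 12 \cdot 31 = 372$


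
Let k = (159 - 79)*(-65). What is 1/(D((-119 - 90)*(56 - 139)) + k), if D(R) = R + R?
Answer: 1/29494 ≈ 3.3905e-5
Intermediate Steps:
D(R) = 2*R
k = -5200 (k = 80*(-65) = -5200)
1/(D((-119 - 90)*(56 - 139)) + k) = 1/(2*((-119 - 90)*(56 - 139)) - 5200) = 1/(2*(-209*(-83)) - 5200) = 1/(2*17347 - 5200) = 1/(34694 - 5200) = 1/29494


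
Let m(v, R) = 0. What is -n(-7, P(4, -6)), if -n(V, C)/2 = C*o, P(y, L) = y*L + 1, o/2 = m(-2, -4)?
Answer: 0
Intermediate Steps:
o = 0 (o = 2*0 = 0)
P(y, L) = 1 + L*y (P(y, L) = L*y + 1 = 1 + L*y)
n(V, C) = 0 (n(V, C) = -2*C*0 = -2*0 = 0)
-n(-7, P(4, -6)) = -1*0 = 0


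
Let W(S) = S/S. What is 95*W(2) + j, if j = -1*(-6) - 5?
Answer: 96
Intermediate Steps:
j = 1 (j = 6 - 5 = 1)
W(S) = 1
95*W(2) + j = 95*1 + 1 = 95 + 1 = 96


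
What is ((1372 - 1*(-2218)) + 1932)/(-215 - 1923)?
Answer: -2761/1069 ≈ -2.5828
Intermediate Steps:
((1372 - 1*(-2218)) + 1932)/(-215 - 1923) = ((1372 + 2218) + 1932)/(-2138) = (3590 + 1932)*(-1/2138) = 5522*(-1/2138) = -2761/1069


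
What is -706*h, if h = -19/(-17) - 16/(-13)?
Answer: -366414/221 ≈ -1658.0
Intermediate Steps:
h = 519/221 (h = -19*(-1/17) - 16*(-1/13) = 19/17 + 16/13 = 519/221 ≈ 2.3484)
-706*h = -706*519/221 = -366414/221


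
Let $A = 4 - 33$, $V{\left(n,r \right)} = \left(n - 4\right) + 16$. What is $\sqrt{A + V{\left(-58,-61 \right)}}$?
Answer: $5 i \sqrt{3} \approx 8.6602 i$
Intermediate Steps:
$V{\left(n,r \right)} = 12 + n$ ($V{\left(n,r \right)} = \left(-4 + n\right) + 16 = 12 + n$)
$A = -29$ ($A = 4 - 33 = -29$)
$\sqrt{A + V{\left(-58,-61 \right)}} = \sqrt{-29 + \left(12 - 58\right)} = \sqrt{-29 - 46} = \sqrt{-75} = 5 i \sqrt{3}$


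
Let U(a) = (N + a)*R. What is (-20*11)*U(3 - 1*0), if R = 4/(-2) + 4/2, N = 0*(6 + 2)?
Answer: 0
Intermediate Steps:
N = 0 (N = 0*8 = 0)
R = 0 (R = 4*(-½) + 4*(½) = -2 + 2 = 0)
U(a) = 0 (U(a) = (0 + a)*0 = a*0 = 0)
(-20*11)*U(3 - 1*0) = -20*11*0 = -220*0 = 0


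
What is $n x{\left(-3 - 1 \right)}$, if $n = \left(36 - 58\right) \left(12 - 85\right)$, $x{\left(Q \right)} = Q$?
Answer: $-6424$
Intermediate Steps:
$n = 1606$ ($n = \left(-22\right) \left(-73\right) = 1606$)
$n x{\left(-3 - 1 \right)} = 1606 \left(-3 - 1\right) = 1606 \left(-4\right) = -6424$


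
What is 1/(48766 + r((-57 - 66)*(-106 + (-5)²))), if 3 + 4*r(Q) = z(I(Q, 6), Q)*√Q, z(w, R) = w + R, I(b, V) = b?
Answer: -780244/3917715283667 + 717336*√123/3917715283667 ≈ 1.8315e-6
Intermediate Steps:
z(w, R) = R + w
r(Q) = -¾ + Q^(3/2)/2 (r(Q) = -¾ + ((Q + Q)*√Q)/4 = -¾ + ((2*Q)*√Q)/4 = -¾ + (2*Q^(3/2))/4 = -¾ + Q^(3/2)/2)
1/(48766 + r((-57 - 66)*(-106 + (-5)²))) = 1/(48766 + (-¾ + ((-57 - 66)*(-106 + (-5)²))^(3/2)/2)) = 1/(48766 + (-¾ + (-123*(-106 + 25))^(3/2)/2)) = 1/(48766 + (-¾ + (-123*(-81))^(3/2)/2)) = 1/(48766 + (-¾ + 9963^(3/2)/2)) = 1/(48766 + (-¾ + (89667*√123)/2)) = 1/(48766 + (-¾ + 89667*√123/2)) = 1/(195061/4 + 89667*√123/2)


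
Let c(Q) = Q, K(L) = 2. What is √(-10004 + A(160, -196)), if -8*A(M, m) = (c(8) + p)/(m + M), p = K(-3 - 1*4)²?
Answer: I*√1440570/12 ≈ 100.02*I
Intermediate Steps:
p = 4 (p = 2² = 4)
A(M, m) = -3/(2*(M + m)) (A(M, m) = -(8 + 4)/(8*(m + M)) = -3/(2*(M + m)))
√(-10004 + A(160, -196)) = √(-10004 - 3/(2*160 + 2*(-196))) = √(-10004 - 3/(320 - 392)) = √(-10004 - 3/(-72)) = √(-10004 - 3*(-1/72)) = √(-10004 + 1/24) = √(-240095/24) = I*√1440570/12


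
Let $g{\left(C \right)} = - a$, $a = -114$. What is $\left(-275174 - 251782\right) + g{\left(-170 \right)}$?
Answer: $-526842$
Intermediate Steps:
$g{\left(C \right)} = 114$ ($g{\left(C \right)} = \left(-1\right) \left(-114\right) = 114$)
$\left(-275174 - 251782\right) + g{\left(-170 \right)} = \left(-275174 - 251782\right) + 114 = -526956 + 114 = -526842$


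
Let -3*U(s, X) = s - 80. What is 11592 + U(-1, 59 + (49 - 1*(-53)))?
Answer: 11619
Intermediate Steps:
U(s, X) = 80/3 - s/3 (U(s, X) = -(s - 80)/3 = -(-80 + s)/3 = 80/3 - s/3)
11592 + U(-1, 59 + (49 - 1*(-53))) = 11592 + (80/3 - ⅓*(-1)) = 11592 + (80/3 + ⅓) = 11592 + 27 = 11619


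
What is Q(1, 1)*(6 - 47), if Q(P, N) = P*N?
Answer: -41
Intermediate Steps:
Q(P, N) = N*P
Q(1, 1)*(6 - 47) = (1*1)*(6 - 47) = 1*(-41) = -41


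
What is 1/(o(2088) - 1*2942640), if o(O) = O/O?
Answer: -1/2942639 ≈ -3.3983e-7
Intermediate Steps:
o(O) = 1
1/(o(2088) - 1*2942640) = 1/(1 - 1*2942640) = 1/(1 - 2942640) = 1/(-2942639) = -1/2942639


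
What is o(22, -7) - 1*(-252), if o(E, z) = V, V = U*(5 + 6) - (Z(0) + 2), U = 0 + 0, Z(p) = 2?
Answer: 248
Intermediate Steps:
U = 0
V = -4 (V = 0*(5 + 6) - (2 + 2) = 0*11 - 1*4 = 0 - 4 = -4)
o(E, z) = -4
o(22, -7) - 1*(-252) = -4 - 1*(-252) = -4 + 252 = 248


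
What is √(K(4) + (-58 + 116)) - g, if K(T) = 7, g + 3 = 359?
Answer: -356 + √65 ≈ -347.94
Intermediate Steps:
g = 356 (g = -3 + 359 = 356)
√(K(4) + (-58 + 116)) - g = √(7 + (-58 + 116)) - 1*356 = √(7 + 58) - 356 = √65 - 356 = -356 + √65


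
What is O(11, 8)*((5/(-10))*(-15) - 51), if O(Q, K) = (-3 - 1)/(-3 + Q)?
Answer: 87/4 ≈ 21.750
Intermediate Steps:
O(Q, K) = -4/(-3 + Q)
O(11, 8)*((5/(-10))*(-15) - 51) = (-4/(-3 + 11))*((5/(-10))*(-15) - 51) = (-4/8)*((5*(-1/10))*(-15) - 51) = (-4*1/8)*(-1/2*(-15) - 51) = -(15/2 - 51)/2 = -1/2*(-87/2) = 87/4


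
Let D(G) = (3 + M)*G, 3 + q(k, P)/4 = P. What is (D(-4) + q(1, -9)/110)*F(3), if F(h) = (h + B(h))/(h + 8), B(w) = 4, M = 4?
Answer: -10948/605 ≈ -18.096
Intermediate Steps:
q(k, P) = -12 + 4*P
F(h) = (4 + h)/(8 + h) (F(h) = (h + 4)/(h + 8) = (4 + h)/(8 + h))
D(G) = 7*G (D(G) = (3 + 4)*G = 7*G)
(D(-4) + q(1, -9)/110)*F(3) = (7*(-4) + (-12 + 4*(-9))/110)*((4 + 3)/(8 + 3)) = (-28 + (-12 - 36)*(1/110))*(7/11) = (-28 - 48*1/110)*((1/11)*7) = (-28 - 24/55)*(7/11) = -1564/55*7/11 = -10948/605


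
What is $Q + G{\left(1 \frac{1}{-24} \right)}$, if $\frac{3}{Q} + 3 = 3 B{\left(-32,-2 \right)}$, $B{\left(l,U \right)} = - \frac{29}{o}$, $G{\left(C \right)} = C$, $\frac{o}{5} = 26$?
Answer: $- \frac{1093}{1272} \approx -0.85928$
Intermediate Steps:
$o = 130$ ($o = 5 \cdot 26 = 130$)
$B{\left(l,U \right)} = - \frac{29}{130}$
$Q = - \frac{130}{159}$ ($Q = \frac{3}{-3 + 3 \left(- \frac{29}{130}\right)} = \frac{3}{-3 - \frac{87}{130}} = \frac{3}{- \frac{477}{130}} = 3 \left(- \frac{130}{477}\right) = - \frac{130}{159} \approx -0.81761$)
$Q + G{\left(1 \frac{1}{-24} \right)} = - \frac{130}{159} + 1 \frac{1}{-24} = - \frac{130}{159} + 1 \left(- \frac{1}{24}\right) = - \frac{130}{159} - \frac{1}{24} = - \frac{1093}{1272}$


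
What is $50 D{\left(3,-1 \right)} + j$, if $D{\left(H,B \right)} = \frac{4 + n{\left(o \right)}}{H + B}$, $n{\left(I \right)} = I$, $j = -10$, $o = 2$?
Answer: $140$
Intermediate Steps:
$D{\left(H,B \right)} = \frac{6}{B + H}$ ($D{\left(H,B \right)} = \frac{4 + 2}{H + B} = \frac{6}{B + H}$)
$50 D{\left(3,-1 \right)} + j = 50 \frac{6}{-1 + 3} - 10 = 50 \cdot \frac{6}{2} - 10 = 50 \cdot 6 \cdot \frac{1}{2} - 10 = 50 \cdot 3 - 10 = 150 - 10 = 140$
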